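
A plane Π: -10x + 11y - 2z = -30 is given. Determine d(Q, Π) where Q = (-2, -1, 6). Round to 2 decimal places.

n·Q − d = (-10)·(-2) + (11)·(-1) + (-2)·(6) − (-30) = 27; |n| = √225.
Distance = |27| / √225 = 27/√225 ≈ 1.80.

1.80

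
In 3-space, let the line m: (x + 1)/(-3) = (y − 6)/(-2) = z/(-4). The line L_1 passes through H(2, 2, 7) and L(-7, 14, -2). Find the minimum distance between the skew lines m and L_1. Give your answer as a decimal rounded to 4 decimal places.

2.5190

m has direction (-3, -2, -4) through (-1, 6, 0).
A direction vector for L_1 is L − H = (-9, 12, -9).
Common perpendicular direction n = (-3, -2, -4) × (-9, 12, -9) = (66, 9, -54).
With w = (2, 2, 7) − (-1, 6, 0) = (3, -4, 7), w · n = -216.
Distance = |w · n| / |n| = |-216| / √7353 ≈ 2.5190.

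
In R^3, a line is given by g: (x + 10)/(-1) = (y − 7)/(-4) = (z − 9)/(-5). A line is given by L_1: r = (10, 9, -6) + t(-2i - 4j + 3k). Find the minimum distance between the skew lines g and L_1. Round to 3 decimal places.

15.933

g has direction (-1, -4, -5) through (-10, 7, 9).
Common perpendicular direction n = (-1, -4, -5) × (-2, -4, 3) = (-32, 13, -4).
With w = (10, 9, -6) − (-10, 7, 9) = (20, 2, -15), w · n = -554.
Distance = |w · n| / |n| = |-554| / √1209 ≈ 15.933.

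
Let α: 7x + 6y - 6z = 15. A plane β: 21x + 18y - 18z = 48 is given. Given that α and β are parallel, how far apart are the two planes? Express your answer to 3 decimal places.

Rescale β by 1/3: 7x + 6y - 6z = 16. Then distance = |15 − 16| / √121 ≈ 0.091.

0.091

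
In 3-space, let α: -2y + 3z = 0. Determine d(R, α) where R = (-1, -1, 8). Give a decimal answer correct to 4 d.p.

7.2111

n·R − d = (0)·(-1) + (-2)·(-1) + (3)·(8) − 0 = 26; |n| = √13.
Distance = |26| / √13 = 26/√13 ≈ 7.2111.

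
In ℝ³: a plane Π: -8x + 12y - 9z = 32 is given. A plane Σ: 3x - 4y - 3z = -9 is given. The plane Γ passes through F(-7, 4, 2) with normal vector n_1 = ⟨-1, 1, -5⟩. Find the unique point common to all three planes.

Γ: n_1·r = n_1·F gives -x + y - 5z = 1.
Solving the 3×3 linear system -8x + 12y - 9z = 32, 3x - 4y - 3z = -9, -x + y - 5z = 1 (e.g. by elimination or Cramer's rule, determinant = 41) gives (5, 6, 0).

(5, 6, 0)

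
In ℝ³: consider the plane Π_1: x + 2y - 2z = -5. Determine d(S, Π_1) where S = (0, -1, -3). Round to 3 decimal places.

n·S − d = (1)·(0) + (2)·(-1) + (-2)·(-3) − (-5) = 9; |n| = √9.
Distance = |9| / √9 = 9/√9 ≈ 3.000.

3.000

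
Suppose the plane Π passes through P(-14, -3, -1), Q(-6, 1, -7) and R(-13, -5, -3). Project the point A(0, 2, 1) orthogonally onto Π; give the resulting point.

(-6, 5, -5)

PQ = (8, 4, -6), PR = (1, -2, -2); a normal to Π is PQ × PR = (-20, 10, -20).
Using P: Π has equation -20x + 10y - 20z = 270.
Foot = A − λn with λ = (n·A − d)/|n|² = (0 − 270)/900 = -3/10.
Foot = (0, 2, 1) − (-3/10)·(-20, 10, -20) = (-6, 5, -5).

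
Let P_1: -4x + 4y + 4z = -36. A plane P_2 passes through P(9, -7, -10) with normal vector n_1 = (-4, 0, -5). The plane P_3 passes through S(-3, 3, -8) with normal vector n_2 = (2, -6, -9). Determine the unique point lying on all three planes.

(9, 10, -10)

P_2: n_1·r = n_1·P gives -4x - 5z = 14.
P_3: n_2·r = n_2·S gives 2x - 6y - 9z = 48.
Solving the 3×3 linear system -4x + 4y + 4z = -36, -4x - 5z = 14, 2x - 6y - 9z = 48 (e.g. by elimination or Cramer's rule, determinant = 32) gives (9, 10, -10).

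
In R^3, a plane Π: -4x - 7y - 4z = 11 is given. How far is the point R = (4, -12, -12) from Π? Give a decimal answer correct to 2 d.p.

n·R − d = (-4)·(4) + (-7)·(-12) + (-4)·(-12) − 11 = 105; |n| = √81.
Distance = |105| / √81 = 105/√81 ≈ 11.67.

11.67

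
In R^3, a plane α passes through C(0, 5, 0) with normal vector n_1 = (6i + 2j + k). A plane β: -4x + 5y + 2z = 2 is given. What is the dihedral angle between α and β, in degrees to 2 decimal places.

α: n_1·r = n_1·C gives 6x + 2y + z = 10.
cos θ = |n₁·n₂| / (|n₁||n₂|) = |-12| / (√41 · √45).
θ = arccos(0.27937) ≈ 73.78°.

73.78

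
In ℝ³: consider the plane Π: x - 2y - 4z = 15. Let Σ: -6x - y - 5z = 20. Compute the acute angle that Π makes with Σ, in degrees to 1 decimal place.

63.7

cos θ = |n₁·n₂| / (|n₁||n₂|) = |16| / (√21 · √62).
θ = arccos(0.44342) ≈ 63.7°.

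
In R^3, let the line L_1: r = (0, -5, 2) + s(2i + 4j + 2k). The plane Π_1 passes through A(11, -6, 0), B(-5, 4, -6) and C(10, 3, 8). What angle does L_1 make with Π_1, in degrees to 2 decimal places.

AB = (-16, 10, -6), AC = (-1, 9, 8); a normal to Π_1 is AB × AC = (134, 134, -134).
Using A: Π_1 has equation 134x + 134y - 134z = 670.
sin θ = |n·v| / (|n||v|) = |536| / (√53868 · √24) = 0.47140.
θ ≈ 28.13°.

28.13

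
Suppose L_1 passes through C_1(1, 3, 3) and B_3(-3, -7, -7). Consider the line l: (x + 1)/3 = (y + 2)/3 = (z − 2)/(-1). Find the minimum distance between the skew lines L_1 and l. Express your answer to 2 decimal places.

A direction vector for L_1 is B_3 − C_1 = (-4, -10, -10).
l has direction (3, 3, -1) through (-1, -2, 2).
Common perpendicular direction n = (-4, -10, -10) × (3, 3, -1) = (40, -34, 18).
With w = (-1, -2, 2) − (1, 3, 3) = (-2, -5, -1), w · n = 72.
Distance = |w · n| / |n| = |72| / √3080 ≈ 1.30.

1.30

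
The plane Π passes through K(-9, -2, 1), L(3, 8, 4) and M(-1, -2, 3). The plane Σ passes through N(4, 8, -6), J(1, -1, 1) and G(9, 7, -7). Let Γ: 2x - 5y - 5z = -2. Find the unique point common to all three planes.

(-1, -3, 3)

KL = (12, 10, 3), KM = (8, 0, 2); a normal to Π is KL × KM = (20, 0, -80).
Using K: Π has equation 20x - 80z = -260.
NJ = (-3, -9, 7), NG = (5, -1, -1); a normal to Σ is NJ × NG = (16, 32, 48).
Using N: Σ has equation 16x + 32y + 48z = 32.
Solving the 3×3 linear system 20x - 80z = -260, 16x + 32y + 48z = 32, 2x - 5y - 5z = -2 (e.g. by elimination or Cramer's rule, determinant = 13120) gives (-1, -3, 3).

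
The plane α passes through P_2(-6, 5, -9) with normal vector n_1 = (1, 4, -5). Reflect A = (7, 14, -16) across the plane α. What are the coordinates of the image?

α: n_1·r = n_1·P_2 gives x + 4y - 5z = 59.
λ = (n·A − d)/|n|² = (143 − 59)/42 = 2.
Reflection = A − 2λn = (7, 14, -16) − 4·(1, 4, -5) = (3, -2, 4).

(3, -2, 4)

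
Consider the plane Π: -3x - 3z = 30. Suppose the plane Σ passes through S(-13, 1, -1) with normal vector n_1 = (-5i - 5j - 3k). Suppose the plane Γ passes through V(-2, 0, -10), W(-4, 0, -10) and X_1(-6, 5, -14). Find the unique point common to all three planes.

Σ: n_1·r = n_1·S gives -5x - 5y - 3z = 63.
VW = (-2, 0, 0), VX_1 = (-4, 5, -4); a normal to Γ is VW × VX_1 = (0, -8, -10).
Using V: Γ has equation -8y - 10z = 100.
Solving the 3×3 linear system -3x - 3z = 30, -5x - 5y - 3z = 63, -8y - 10z = 100 (e.g. by elimination or Cramer's rule, determinant = -198) gives (-4, -5, -6).

(-4, -5, -6)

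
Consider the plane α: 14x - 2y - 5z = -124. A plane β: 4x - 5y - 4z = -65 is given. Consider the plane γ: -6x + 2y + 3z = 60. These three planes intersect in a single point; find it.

(-9, 9, -4)

Solving the 3×3 linear system 14x - 2y - 5z = -124, 4x - 5y - 4z = -65, -6x + 2y + 3z = 60 (e.g. by elimination or Cramer's rule, determinant = -12) gives (-9, 9, -4).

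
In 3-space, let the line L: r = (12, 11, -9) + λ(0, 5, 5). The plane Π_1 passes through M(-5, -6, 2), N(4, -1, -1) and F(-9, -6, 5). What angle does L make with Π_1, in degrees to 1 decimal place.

7.0

MN = (9, 5, -3), MF = (-4, 0, 3); a normal to Π_1 is MN × MF = (15, -15, 20).
Using M: Π_1 has equation 15x - 15y + 20z = 55.
sin θ = |n·v| / (|n||v|) = |25| / (√850 · √50) = 0.12127.
θ ≈ 7.0°.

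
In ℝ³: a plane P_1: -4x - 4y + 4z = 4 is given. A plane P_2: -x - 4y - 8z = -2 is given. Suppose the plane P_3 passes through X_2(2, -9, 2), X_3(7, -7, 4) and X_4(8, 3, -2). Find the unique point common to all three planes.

X_2X_3 = (5, 2, 2), X_2X_4 = (6, 12, -4); a normal to P_3 is X_2X_3 × X_2X_4 = (-32, 32, 48).
Using X_2: P_3 has equation -32x + 32y + 48z = -256.
Solving the 3×3 linear system -4x - 4y + 4z = 4, -x - 4y - 8z = -2, -32x + 32y + 48z = -256 (e.g. by elimination or Cramer's rule, determinant = -2112) gives (6, -5, 2).

(6, -5, 2)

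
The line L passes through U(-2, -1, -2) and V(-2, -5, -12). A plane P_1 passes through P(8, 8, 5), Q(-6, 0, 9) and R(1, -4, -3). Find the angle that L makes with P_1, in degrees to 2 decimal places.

A direction vector for L is V − U = (0, -4, -10).
PQ = (-14, -8, 4), PR = (-7, -12, -8); a normal to P_1 is PQ × PR = (112, -140, 112).
Using P: P_1 has equation 112x - 140y + 112z = 336.
sin θ = |n·v| / (|n||v|) = |-560| / (√44688 · √116) = 0.24596.
θ ≈ 14.24°.

14.24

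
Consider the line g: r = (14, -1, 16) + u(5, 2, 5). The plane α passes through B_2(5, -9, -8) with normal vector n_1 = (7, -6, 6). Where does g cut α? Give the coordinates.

α: n_1·r = n_1·B_2 gives 7x - 6y + 6z = 41.
Substitute r = (14, -1, 16) + t(5, 2, 5) into the plane: 200 + 53t = 41, so t = -3.
Intersection: (14, -1, 16) + (-3)·(5, 2, 5) = (-1, -7, 1).

(-1, -7, 1)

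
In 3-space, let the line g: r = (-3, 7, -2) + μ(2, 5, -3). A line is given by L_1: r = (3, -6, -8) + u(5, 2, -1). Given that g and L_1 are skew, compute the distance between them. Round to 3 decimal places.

12.177

Common perpendicular direction n = (2, 5, -3) × (5, 2, -1) = (1, -13, -21).
With w = (3, -6, -8) − (-3, 7, -2) = (6, -13, -6), w · n = 301.
Distance = |w · n| / |n| = |301| / √611 ≈ 12.177.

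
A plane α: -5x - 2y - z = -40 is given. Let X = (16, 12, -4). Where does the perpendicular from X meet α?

Foot = X − λn with λ = (n·X − d)/|n|² = (-100 − (-40))/30 = -2.
Foot = (16, 12, -4) − (-2)·(-5, -2, -1) = (6, 8, -6).

(6, 8, -6)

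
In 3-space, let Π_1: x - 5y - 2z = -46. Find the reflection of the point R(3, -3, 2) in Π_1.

λ = (n·R − d)/|n|² = (14 − (-46))/30 = 2.
Reflection = R − 2λn = (3, -3, 2) − 4·(1, -5, -2) = (-1, 17, 10).

(-1, 17, 10)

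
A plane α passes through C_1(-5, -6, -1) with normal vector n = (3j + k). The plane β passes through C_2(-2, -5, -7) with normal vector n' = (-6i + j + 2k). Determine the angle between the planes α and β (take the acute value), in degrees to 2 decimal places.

75.70

α: n·r = n·C_1 gives 3y + z = -19.
β: n'·r = n'·C_2 gives -6x + y + 2z = -7.
cos θ = |n₁·n₂| / (|n₁||n₂|) = |5| / (√10 · √41).
θ = arccos(0.24693) ≈ 75.70°.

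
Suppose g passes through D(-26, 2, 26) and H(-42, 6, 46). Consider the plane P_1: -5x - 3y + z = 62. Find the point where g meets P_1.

(-10, -2, 6)

A direction vector for g is H − D = (-16, 4, 20).
Substitute r = (-26, 2, 26) + t(-16, 4, 20) into the plane: 150 + 88t = 62, so t = -1.
Intersection: (-26, 2, 26) + (-1)·(-16, 4, 20) = (-10, -2, 6).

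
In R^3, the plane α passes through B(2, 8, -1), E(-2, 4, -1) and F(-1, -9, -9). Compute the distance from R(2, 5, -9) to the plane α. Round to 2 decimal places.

BE = (-4, -4, 0), BF = (-3, -17, -8); a normal to α is BE × BF = (32, -32, 56).
Using B: α has equation 32x - 32y + 56z = -248.
n·R − d = (32)·(2) + (-32)·(5) + (56)·(-9) − (-248) = -352; |n| = √5184.
Distance = |-352| / √5184 = 352/√5184 ≈ 4.89.

4.89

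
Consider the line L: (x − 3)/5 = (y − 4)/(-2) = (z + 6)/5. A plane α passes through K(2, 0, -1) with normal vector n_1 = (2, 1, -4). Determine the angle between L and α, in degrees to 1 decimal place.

20.9

L has direction (5, -2, 5) through (3, 4, -6).
α: n_1·r = n_1·K gives 2x + y - 4z = 8.
sin θ = |n·v| / (|n||v|) = |-12| / (√21 · √54) = 0.35635.
θ ≈ 20.9°.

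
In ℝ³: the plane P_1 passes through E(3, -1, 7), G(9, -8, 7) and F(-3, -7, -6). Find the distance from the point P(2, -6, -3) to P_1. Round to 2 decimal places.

EG = (6, -7, 0), EF = (-6, -6, -13); a normal to P_1 is EG × EF = (91, 78, -78).
Using E: P_1 has equation 91x + 78y - 78z = -351.
n·P − d = (91)·(2) + (78)·(-6) + (-78)·(-3) − (-351) = 299; |n| = √20449.
Distance = |299| / √20449 = 299/√20449 ≈ 2.09.

2.09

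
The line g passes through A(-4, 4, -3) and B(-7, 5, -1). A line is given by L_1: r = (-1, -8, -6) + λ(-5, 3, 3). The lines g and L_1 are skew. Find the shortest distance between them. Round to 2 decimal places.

A direction vector for g is B − A = (-3, 1, 2).
Common perpendicular direction n = (-3, 1, 2) × (-5, 3, 3) = (-3, -1, -4).
With w = (-1, -8, -6) − (-4, 4, -3) = (3, -12, -3), w · n = 15.
Distance = |w · n| / |n| = |15| / √26 ≈ 2.94.

2.94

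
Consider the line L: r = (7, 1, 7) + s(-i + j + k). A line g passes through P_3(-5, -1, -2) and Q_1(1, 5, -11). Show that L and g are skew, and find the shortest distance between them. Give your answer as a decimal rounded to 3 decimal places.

A direction vector for g is Q_1 − P_3 = (6, 6, -9).
Common perpendicular direction n = (-1, 1, 1) × (6, 6, -9) = (-15, -3, -12).
With w = (-5, -1, -2) − (7, 1, 7) = (-12, -2, -9), w · n = 294.
Since n ≠ 0 the lines are not parallel, and w · n = 294 ≠ 0 so they do not intersect; hence they are skew.
Distance = |w · n| / |n| = |294| / √378 ≈ 15.122.

15.122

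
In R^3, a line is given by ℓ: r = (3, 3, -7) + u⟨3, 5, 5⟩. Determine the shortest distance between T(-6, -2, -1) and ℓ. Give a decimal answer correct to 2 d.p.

11.57

Taking (3, 3, -7) on ℓ with direction v = (3, 5, 5): w = T − (3, 3, -7) = (-9, -5, 6), and w × v = (-55, 63, -30).
Distance = |w × v| / |v| = √7894 / √59 ≈ 11.57.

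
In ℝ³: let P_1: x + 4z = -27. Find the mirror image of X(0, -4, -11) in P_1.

(2, -4, -3)

λ = (n·X − d)/|n|² = (-44 − (-27))/17 = -1.
Reflection = X − 2λn = (0, -4, -11) − (-2)·(1, 0, 4) = (2, -4, -3).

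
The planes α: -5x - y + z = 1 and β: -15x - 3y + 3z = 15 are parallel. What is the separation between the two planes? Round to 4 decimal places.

Rescale β by 1/3: -5x - y + z = 5. Then distance = |1 − 5| / √27 ≈ 0.7698.

0.7698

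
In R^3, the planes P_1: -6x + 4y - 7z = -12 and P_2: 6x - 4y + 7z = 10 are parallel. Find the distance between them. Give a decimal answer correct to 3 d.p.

0.199

Rescale P_2 by 1/(-1): -6x + 4y - 7z = -10. Then distance = |-12 − (-10)| / √101 ≈ 0.199.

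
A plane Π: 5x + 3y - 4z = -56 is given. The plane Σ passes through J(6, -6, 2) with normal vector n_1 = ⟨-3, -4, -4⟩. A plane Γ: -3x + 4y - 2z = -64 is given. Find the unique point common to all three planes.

Σ: n_1·r = n_1·J gives -3x - 4y - 4z = -2.
Solving the 3×3 linear system 5x + 3y - 4z = -56, -3x - 4y - 4z = -2, -3x + 4y - 2z = -64 (e.g. by elimination or Cramer's rule, determinant = 234) gives (2, -10, 9).

(2, -10, 9)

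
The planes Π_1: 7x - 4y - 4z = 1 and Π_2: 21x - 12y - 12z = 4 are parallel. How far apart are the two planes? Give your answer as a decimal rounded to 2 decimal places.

Rescale Π_2 by 1/3: 7x - 4y - 4z = 4/3. Then distance = |1 − (4/3)| / √81 ≈ 0.04.

0.04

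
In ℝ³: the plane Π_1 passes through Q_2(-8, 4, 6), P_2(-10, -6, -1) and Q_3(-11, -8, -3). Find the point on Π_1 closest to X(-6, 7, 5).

(-8, 6, 7)

Q_2P_2 = (-2, -10, -7), Q_2Q_3 = (-3, -12, -9); a normal to Π_1 is Q_2P_2 × Q_2Q_3 = (6, 3, -6).
Using Q_2: Π_1 has equation 6x + 3y - 6z = -72.
Foot = X − λn with λ = (n·X − d)/|n|² = (-45 − (-72))/81 = 1/3.
Foot = (-6, 7, 5) − (1/3)·(6, 3, -6) = (-8, 6, 7).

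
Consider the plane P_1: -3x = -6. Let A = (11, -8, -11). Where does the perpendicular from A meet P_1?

(2, -8, -11)

Foot = A − λn with λ = (n·A − d)/|n|² = (-33 − (-6))/9 = -3.
Foot = (11, -8, -11) − (-3)·(-3, 0, 0) = (2, -8, -11).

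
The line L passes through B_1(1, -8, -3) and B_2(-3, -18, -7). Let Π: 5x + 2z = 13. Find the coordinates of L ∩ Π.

A direction vector for L is B_2 − B_1 = (-4, -10, -4).
Substitute r = (1, -8, -3) + t(-4, -10, -4) into the plane: -1 + (-28)t = 13, so t = -1/2.
Intersection: (1, -8, -3) + (-1/2)·(-4, -10, -4) = (3, -3, -1).

(3, -3, -1)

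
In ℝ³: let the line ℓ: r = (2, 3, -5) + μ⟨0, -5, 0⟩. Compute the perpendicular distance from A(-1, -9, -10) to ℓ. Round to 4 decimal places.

Taking (2, 3, -5) on ℓ with direction v = (0, -5, 0): w = A − (2, 3, -5) = (-3, -12, -5), and w × v = (-25, 0, 15).
Distance = |w × v| / |v| = √850 / √25 ≈ 5.8310.

5.8310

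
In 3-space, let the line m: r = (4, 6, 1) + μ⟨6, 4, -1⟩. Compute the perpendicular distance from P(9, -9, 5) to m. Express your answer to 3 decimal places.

Taking (4, 6, 1) on m with direction v = (6, 4, -1): w = P − (4, 6, 1) = (5, -15, 4), and w × v = (-1, 29, 110).
Distance = |w × v| / |v| = √12942 / √53 ≈ 15.627.

15.627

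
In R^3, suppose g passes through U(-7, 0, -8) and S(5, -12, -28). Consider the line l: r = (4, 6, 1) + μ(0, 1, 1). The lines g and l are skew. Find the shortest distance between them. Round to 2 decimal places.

6.61

A direction vector for g is S − U = (12, -12, -20).
Common perpendicular direction n = (12, -12, -20) × (0, 1, 1) = (8, -12, 12).
With w = (4, 6, 1) − (-7, 0, -8) = (11, 6, 9), w · n = 124.
Distance = |w · n| / |n| = |124| / √352 ≈ 6.61.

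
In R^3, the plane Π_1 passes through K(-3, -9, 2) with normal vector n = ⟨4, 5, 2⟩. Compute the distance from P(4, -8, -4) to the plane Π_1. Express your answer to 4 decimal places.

3.1305

Π_1: n·r = n·K gives 4x + 5y + 2z = -53.
n·P − d = (4)·(4) + (5)·(-8) + (2)·(-4) − (-53) = 21; |n| = √45.
Distance = |21| / √45 = 21/√45 ≈ 3.1305.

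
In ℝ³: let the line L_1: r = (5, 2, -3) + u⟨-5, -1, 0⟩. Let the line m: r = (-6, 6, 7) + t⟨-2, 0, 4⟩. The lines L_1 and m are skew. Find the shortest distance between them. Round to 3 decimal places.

5.075

Common perpendicular direction n = (-5, -1, 0) × (-2, 0, 4) = (-4, 20, -2).
With w = (-6, 6, 7) − (5, 2, -3) = (-11, 4, 10), w · n = 104.
Distance = |w · n| / |n| = |104| / √420 ≈ 5.075.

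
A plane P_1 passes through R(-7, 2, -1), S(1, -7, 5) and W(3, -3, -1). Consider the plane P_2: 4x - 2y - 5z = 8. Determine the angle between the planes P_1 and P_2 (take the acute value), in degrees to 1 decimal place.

63.5

RS = (8, -9, 6), RW = (10, -5, 0); a normal to P_1 is RS × RW = (30, 60, 50).
Using R: P_1 has equation 30x + 60y + 50z = -140.
cos θ = |n₁·n₂| / (|n₁||n₂|) = |-250| / (√7000 · √45).
θ = arccos(0.44544) ≈ 63.5°.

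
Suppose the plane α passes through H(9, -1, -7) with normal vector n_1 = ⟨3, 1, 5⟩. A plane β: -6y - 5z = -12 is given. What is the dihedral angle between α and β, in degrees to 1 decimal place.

47.9

α: n_1·r = n_1·H gives 3x + y + 5z = -9.
cos θ = |n₁·n₂| / (|n₁||n₂|) = |-31| / (√35 · √61).
θ = arccos(0.67091) ≈ 47.9°.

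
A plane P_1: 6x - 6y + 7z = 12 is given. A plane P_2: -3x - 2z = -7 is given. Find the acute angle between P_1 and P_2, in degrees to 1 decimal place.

cos θ = |n₁·n₂| / (|n₁||n₂|) = |-32| / (√121 · √13).
θ = arccos(0.80684) ≈ 36.2°.

36.2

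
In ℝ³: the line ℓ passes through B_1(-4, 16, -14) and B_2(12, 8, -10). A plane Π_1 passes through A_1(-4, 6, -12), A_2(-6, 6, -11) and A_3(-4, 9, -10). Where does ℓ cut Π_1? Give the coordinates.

(4, 12, -12)

A direction vector for ℓ is B_2 − B_1 = (16, -8, 4).
A_1A_2 = (-2, 0, 1), A_1A_3 = (0, 3, 2); a normal to Π_1 is A_1A_2 × A_1A_3 = (-3, 4, -6).
Using A_1: Π_1 has equation -3x + 4y - 6z = 108.
Substitute r = (-4, 16, -14) + t(16, -8, 4) into the plane: 160 + (-104)t = 108, so t = 1/2.
Intersection: (-4, 16, -14) + (1/2)·(16, -8, 4) = (4, 12, -12).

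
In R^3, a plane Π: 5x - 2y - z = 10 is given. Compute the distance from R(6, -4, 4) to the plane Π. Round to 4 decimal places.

4.3818

n·R − d = (5)·(6) + (-2)·(-4) + (-1)·(4) − 10 = 24; |n| = √30.
Distance = |24| / √30 = 24/√30 ≈ 4.3818.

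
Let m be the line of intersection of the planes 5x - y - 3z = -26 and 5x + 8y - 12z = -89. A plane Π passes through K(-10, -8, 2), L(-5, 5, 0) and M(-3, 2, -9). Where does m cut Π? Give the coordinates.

Direction of m: (5, -1, -3) × (5, 8, -12) = (36, 45, 45).
A point on m: solving the two plane equations with x = -17 gives (-17, -20, -13).
KL = (5, 13, -2), KM = (7, 10, -11); a normal to Π is KL × KM = (-123, 41, -41).
Using K: Π has equation -123x + 41y - 41z = 820.
Substitute r = (-17, -20, -13) + t(36, 45, 45) into the plane: 1804 + (-4428)t = 820, so t = 2/9.
Intersection: (-17, -20, -13) + (2/9)·(36, 45, 45) = (-9, -10, -3).

(-9, -10, -3)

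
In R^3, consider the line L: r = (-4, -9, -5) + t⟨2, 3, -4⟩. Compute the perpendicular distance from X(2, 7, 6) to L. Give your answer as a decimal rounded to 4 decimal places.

20.1040

Taking (-4, -9, -5) on L with direction v = (2, 3, -4): w = X − (-4, -9, -5) = (6, 16, 11), and w × v = (-97, 46, -14).
Distance = |w × v| / |v| = √11721 / √29 ≈ 20.1040.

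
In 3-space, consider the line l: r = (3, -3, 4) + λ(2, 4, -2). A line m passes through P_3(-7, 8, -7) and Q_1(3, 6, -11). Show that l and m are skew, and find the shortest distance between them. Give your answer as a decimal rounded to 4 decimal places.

11.0844

A direction vector for m is Q_1 − P_3 = (10, -2, -4).
Common perpendicular direction n = (2, 4, -2) × (10, -2, -4) = (-20, -12, -44).
With w = (-7, 8, -7) − (3, -3, 4) = (-10, 11, -11), w · n = 552.
Since n ≠ 0 the lines are not parallel, and w · n = 552 ≠ 0 so they do not intersect; hence they are skew.
Distance = |w · n| / |n| = |552| / √2480 ≈ 11.0844.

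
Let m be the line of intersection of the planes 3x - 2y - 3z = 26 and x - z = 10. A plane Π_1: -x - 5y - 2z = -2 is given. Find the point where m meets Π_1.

Direction of m: (3, -2, -3) × (1, 0, -1) = (2, 0, 2).
A point on m: solving the two plane equations with x = 10 gives (10, 2, 0).
Substitute r = (10, 2, 0) + t(2, 0, 2) into the plane: -20 + (-6)t = -2, so t = -3.
Intersection: (10, 2, 0) + (-3)·(2, 0, 2) = (4, 2, -6).

(4, 2, -6)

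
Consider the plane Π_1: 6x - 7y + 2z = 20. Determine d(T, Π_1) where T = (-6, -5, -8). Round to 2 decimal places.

3.92

n·T − d = (6)·(-6) + (-7)·(-5) + (2)·(-8) − 20 = -37; |n| = √89.
Distance = |-37| / √89 = 37/√89 ≈ 3.92.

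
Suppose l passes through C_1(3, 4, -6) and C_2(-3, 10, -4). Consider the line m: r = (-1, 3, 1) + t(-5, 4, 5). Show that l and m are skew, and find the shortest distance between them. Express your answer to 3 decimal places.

A direction vector for l is C_2 − C_1 = (-6, 6, 2).
Common perpendicular direction n = (-6, 6, 2) × (-5, 4, 5) = (22, 20, 6).
With w = (-1, 3, 1) − (3, 4, -6) = (-4, -1, 7), w · n = -66.
Since n ≠ 0 the lines are not parallel, and w · n = -66 ≠ 0 so they do not intersect; hence they are skew.
Distance = |w · n| / |n| = |-66| / √920 ≈ 2.176.

2.176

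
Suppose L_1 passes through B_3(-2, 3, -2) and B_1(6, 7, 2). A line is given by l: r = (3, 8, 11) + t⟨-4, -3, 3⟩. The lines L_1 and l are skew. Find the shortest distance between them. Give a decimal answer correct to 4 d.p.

3.8877

A direction vector for L_1 is B_1 − B_3 = (8, 4, 4).
Common perpendicular direction n = (8, 4, 4) × (-4, -3, 3) = (24, -40, -8).
With w = (3, 8, 11) − (-2, 3, -2) = (5, 5, 13), w · n = -184.
Distance = |w · n| / |n| = |-184| / √2240 ≈ 3.8877.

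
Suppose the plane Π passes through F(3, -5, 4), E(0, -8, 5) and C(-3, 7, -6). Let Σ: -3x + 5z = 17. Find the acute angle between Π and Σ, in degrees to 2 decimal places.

34.41

FE = (-3, -3, 1), FC = (-6, 12, -10); a normal to Π is FE × FC = (18, -36, -54).
Using F: Π has equation 18x - 36y - 54z = 18.
cos θ = |n₁·n₂| / (|n₁||n₂|) = |-324| / (√4536 · √34).
θ = arccos(0.82503) ≈ 34.41°.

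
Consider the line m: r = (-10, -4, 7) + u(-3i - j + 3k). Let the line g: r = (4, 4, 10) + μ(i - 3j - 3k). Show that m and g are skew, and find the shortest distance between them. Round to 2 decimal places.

Common perpendicular direction n = (-3, -1, 3) × (1, -3, -3) = (12, -6, 10).
With w = (4, 4, 10) − (-10, -4, 7) = (14, 8, 3), w · n = 150.
Since n ≠ 0 the lines are not parallel, and w · n = 150 ≠ 0 so they do not intersect; hence they are skew.
Distance = |w · n| / |n| = |150| / √280 ≈ 8.96.

8.96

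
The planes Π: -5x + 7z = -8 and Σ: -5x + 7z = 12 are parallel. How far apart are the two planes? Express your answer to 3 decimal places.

2.325

Same normal n = (-5, 0, 7) with |n| = √74; distance = |-8 − 12| / |n| = 20/√74 ≈ 2.325.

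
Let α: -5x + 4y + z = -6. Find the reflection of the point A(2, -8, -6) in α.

(-8, 0, -4)

λ = (n·A − d)/|n|² = (-48 − (-6))/42 = -1.
Reflection = A − 2λn = (2, -8, -6) − (-2)·(-5, 4, 1) = (-8, 0, -4).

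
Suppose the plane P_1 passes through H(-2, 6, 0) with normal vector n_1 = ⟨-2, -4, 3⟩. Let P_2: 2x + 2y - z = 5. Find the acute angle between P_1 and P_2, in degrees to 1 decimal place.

21.8

P_1: n_1·r = n_1·H gives -2x - 4y + 3z = -20.
cos θ = |n₁·n₂| / (|n₁||n₂|) = |-15| / (√29 · √9).
θ = arccos(0.92848) ≈ 21.8°.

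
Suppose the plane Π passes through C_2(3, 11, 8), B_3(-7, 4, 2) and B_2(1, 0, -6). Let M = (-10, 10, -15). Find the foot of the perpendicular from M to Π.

C_2B_3 = (-10, -7, -6), C_2B_2 = (-2, -11, -14); a normal to Π is C_2B_3 × C_2B_2 = (32, -128, 96).
Using C_2: Π has equation 32x - 128y + 96z = -544.
Foot = M − λn with λ = (n·M − d)/|n|² = (-3040 − (-544))/26624 = -3/32.
Foot = (-10, 10, -15) − (-3/32)·(32, -128, 96) = (-7, -2, -6).

(-7, -2, -6)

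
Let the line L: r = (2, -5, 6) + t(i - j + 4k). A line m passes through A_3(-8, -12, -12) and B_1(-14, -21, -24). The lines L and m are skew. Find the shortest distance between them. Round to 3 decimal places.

2.437

A direction vector for m is B_1 − A_3 = (-6, -9, -12).
Common perpendicular direction n = (1, -1, 4) × (-6, -9, -12) = (48, -12, -15).
With w = (-8, -12, -12) − (2, -5, 6) = (-10, -7, -18), w · n = -126.
Distance = |w · n| / |n| = |-126| / √2673 ≈ 2.437.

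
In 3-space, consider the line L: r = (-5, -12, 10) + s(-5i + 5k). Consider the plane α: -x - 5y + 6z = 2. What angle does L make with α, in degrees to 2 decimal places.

38.95

sin θ = |n·v| / (|n||v|) = |35| / (√62 · √50) = 0.62862.
θ ≈ 38.95°.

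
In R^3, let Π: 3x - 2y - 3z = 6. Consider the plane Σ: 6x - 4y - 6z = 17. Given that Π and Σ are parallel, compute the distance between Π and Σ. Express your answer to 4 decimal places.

Rescale Σ by 1/2: 3x - 2y - 3z = 17/2. Then distance = |6 − (17/2)| / √22 ≈ 0.5330.

0.5330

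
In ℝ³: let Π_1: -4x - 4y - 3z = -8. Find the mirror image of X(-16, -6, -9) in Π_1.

λ = (n·X − d)/|n|² = (115 − (-8))/41 = 3.
Reflection = X − 2λn = (-16, -6, -9) − 6·(-4, -4, -3) = (8, 18, 9).

(8, 18, 9)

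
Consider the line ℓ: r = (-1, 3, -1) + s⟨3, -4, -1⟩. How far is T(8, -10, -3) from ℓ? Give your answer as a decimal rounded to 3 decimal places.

Taking (-1, 3, -1) on ℓ with direction v = (3, -4, -1): w = T − (-1, 3, -1) = (9, -13, -2), and w × v = (5, 3, 3).
Distance = |w × v| / |v| = √43 / √26 ≈ 1.286.

1.286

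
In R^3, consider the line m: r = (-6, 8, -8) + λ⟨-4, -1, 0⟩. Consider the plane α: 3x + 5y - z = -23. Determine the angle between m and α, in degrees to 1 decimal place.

44.2

sin θ = |n·v| / (|n||v|) = |-17| / (√35 · √17) = 0.69693.
θ ≈ 44.2°.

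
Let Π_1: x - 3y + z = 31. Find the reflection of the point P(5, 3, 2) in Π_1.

(11, -15, 8)

λ = (n·P − d)/|n|² = (-2 − 31)/11 = -3.
Reflection = P − 2λn = (5, 3, 2) − (-6)·(1, -3, 1) = (11, -15, 8).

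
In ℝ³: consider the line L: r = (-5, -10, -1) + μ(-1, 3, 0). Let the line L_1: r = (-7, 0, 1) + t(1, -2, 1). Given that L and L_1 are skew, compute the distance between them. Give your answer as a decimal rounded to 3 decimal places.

0.603

Common perpendicular direction n = (-1, 3, 0) × (1, -2, 1) = (3, 1, -1).
With w = (-7, 0, 1) − (-5, -10, -1) = (-2, 10, 2), w · n = 2.
Distance = |w · n| / |n| = |2| / √11 ≈ 0.603.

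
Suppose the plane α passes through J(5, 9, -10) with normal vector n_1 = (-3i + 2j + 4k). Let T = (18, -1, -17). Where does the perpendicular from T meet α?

(9, 5, -5)

α: n_1·r = n_1·J gives -3x + 2y + 4z = -37.
Foot = T − λn with λ = (n·T − d)/|n|² = (-124 − (-37))/29 = -3.
Foot = (18, -1, -17) − (-3)·(-3, 2, 4) = (9, 5, -5).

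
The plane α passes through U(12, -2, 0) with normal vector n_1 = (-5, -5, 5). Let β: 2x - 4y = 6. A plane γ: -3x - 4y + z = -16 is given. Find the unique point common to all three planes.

α: n_1·r = n_1·U gives -5x - 5y + 5z = -50.
Solving the 3×3 linear system -5x - 5y + 5z = -50, 2x - 4y = 6, -3x - 4y + z = -16 (e.g. by elimination or Cramer's rule, determinant = -70) gives (3, 0, -7).

(3, 0, -7)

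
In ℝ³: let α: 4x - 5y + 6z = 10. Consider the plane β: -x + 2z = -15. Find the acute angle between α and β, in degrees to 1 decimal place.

65.9

cos θ = |n₁·n₂| / (|n₁||n₂|) = |8| / (√77 · √5).
θ = arccos(0.40772) ≈ 65.9°.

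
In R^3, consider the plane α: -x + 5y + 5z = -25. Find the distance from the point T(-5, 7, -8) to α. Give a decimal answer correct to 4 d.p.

3.5007

n·T − d = (-1)·(-5) + (5)·(7) + (5)·(-8) − (-25) = 25; |n| = √51.
Distance = |25| / √51 = 25/√51 ≈ 3.5007.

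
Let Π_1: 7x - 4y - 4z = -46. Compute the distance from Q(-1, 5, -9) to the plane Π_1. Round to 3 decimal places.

n·Q − d = (7)·(-1) + (-4)·(5) + (-4)·(-9) − (-46) = 55; |n| = √81.
Distance = |55| / √81 = 55/√81 ≈ 6.111.

6.111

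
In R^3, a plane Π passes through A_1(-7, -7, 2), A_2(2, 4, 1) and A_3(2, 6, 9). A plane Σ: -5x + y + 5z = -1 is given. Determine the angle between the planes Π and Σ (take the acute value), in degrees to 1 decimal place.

58.8

A_1A_2 = (9, 11, -1), A_1A_3 = (9, 13, 7); a normal to Π is A_1A_2 × A_1A_3 = (90, -72, 18).
Using A_1: Π has equation 90x - 72y + 18z = -90.
cos θ = |n₁·n₂| / (|n₁||n₂|) = |-432| / (√13608 · √51).
θ = arccos(0.51856) ≈ 58.8°.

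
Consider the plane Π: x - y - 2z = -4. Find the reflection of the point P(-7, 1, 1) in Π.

(-5, -1, -3)

λ = (n·P − d)/|n|² = (-10 − (-4))/6 = -1.
Reflection = P − 2λn = (-7, 1, 1) − (-2)·(1, -1, -2) = (-5, -1, -3).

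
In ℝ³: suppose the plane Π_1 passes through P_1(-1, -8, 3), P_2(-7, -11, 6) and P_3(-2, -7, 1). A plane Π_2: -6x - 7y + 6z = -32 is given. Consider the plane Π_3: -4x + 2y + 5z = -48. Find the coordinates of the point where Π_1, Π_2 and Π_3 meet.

P_1P_2 = (-6, -3, 3), P_1P_3 = (-1, 1, -2); a normal to Π_1 is P_1P_2 × P_1P_3 = (3, -15, -9).
Using P_1: Π_1 has equation 3x - 15y - 9z = 90.
Solving the 3×3 linear system 3x - 15y - 9z = 90, -6x - 7y + 6z = -32, -4x + 2y + 5z = -48 (e.g. by elimination or Cramer's rule, determinant = 129) gives (10, -4, 0).

(10, -4, 0)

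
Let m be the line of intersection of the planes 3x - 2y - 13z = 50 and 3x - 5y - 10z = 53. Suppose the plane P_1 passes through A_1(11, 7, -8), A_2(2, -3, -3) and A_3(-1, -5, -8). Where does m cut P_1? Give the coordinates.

Direction of m: (3, -2, -13) × (3, -5, -10) = (-45, -9, -9).
A point on m: solving the two plane equations with x = -14 gives (-14, -7, -6).
A_1A_2 = (-9, -10, 5), A_1A_3 = (-12, -12, 0); a normal to P_1 is A_1A_2 × A_1A_3 = (60, -60, -12).
Using A_1: P_1 has equation 60x - 60y - 12z = 336.
Substitute r = (-14, -7, -6) + t(-45, -9, -9) into the plane: -348 + (-2052)t = 336, so t = -1/3.
Intersection: (-14, -7, -6) + (-1/3)·(-45, -9, -9) = (1, -4, -3).

(1, -4, -3)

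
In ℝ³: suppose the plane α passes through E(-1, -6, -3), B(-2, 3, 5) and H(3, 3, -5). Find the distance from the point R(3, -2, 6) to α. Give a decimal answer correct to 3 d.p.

6.143

EB = (-1, 9, 8), EH = (4, 9, -2); a normal to α is EB × EH = (-90, 30, -45).
Using E: α has equation -90x + 30y - 45z = 45.
n·R − d = (-90)·(3) + (30)·(-2) + (-45)·(6) − 45 = -645; |n| = √11025.
Distance = |-645| / √11025 = 645/√11025 ≈ 6.143.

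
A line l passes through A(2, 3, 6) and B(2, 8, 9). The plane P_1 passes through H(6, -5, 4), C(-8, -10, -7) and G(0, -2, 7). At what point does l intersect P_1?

A direction vector for l is B − A = (0, 5, 3).
HC = (-14, -5, -11), HG = (-6, 3, 3); a normal to P_1 is HC × HG = (18, 108, -72).
Using H: P_1 has equation 18x + 108y - 72z = -720.
Substitute r = (2, 3, 6) + t(0, 5, 3) into the plane: -72 + 324t = -720, so t = -2.
Intersection: (2, 3, 6) + (-2)·(0, 5, 3) = (2, -7, 0).

(2, -7, 0)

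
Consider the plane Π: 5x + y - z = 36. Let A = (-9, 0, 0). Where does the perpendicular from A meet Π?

Foot = A − λn with λ = (n·A − d)/|n|² = (-45 − 36)/27 = -3.
Foot = (-9, 0, 0) − (-3)·(5, 1, -1) = (6, 3, -3).

(6, 3, -3)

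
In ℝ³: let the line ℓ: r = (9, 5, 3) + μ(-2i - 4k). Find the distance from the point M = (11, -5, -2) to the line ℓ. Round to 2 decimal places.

10.78

Taking (9, 5, 3) on ℓ with direction v = (-2, 0, -4): w = M − (9, 5, 3) = (2, -10, -5), and w × v = (40, 18, -20).
Distance = |w × v| / |v| = √2324 / √20 ≈ 10.78.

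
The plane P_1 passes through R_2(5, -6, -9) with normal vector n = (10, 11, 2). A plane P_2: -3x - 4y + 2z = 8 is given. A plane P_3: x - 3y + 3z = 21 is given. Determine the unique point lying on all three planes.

(6, -8, -3)

P_1: n·r = n·R_2 gives 10x + 11y + 2z = -34.
Solving the 3×3 linear system 10x + 11y + 2z = -34, -3x - 4y + 2z = 8, x - 3y + 3z = 21 (e.g. by elimination or Cramer's rule, determinant = 87) gives (6, -8, -3).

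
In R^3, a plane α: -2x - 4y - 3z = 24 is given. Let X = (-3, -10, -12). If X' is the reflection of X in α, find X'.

λ = (n·X − d)/|n|² = (82 − 24)/29 = 2.
Reflection = X − 2λn = (-3, -10, -12) − 4·(-2, -4, -3) = (5, 6, 0).

(5, 6, 0)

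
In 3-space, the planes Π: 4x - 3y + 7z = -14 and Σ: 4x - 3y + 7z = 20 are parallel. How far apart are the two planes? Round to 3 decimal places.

Same normal n = (4, -3, 7) with |n| = √74; distance = |-14 − 20| / |n| = 34/√74 ≈ 3.952.

3.952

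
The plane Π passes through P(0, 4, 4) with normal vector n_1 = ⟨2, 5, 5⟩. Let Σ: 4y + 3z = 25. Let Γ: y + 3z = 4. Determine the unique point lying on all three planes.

Π: n_1·r = n_1·P gives 2x + 5y + 5z = 40.
Solving the 3×3 linear system 2x + 5y + 5z = 40, 4y + 3z = 25, y + 3z = 4 (e.g. by elimination or Cramer's rule, determinant = 18) gives (5, 7, -1).

(5, 7, -1)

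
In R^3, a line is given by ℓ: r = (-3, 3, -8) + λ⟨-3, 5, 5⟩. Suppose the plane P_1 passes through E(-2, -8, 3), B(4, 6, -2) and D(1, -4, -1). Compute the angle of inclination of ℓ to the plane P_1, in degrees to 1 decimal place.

11.5

EB = (6, 14, -5), ED = (3, 4, -4); a normal to P_1 is EB × ED = (-36, 9, -18).
Using E: P_1 has equation -36x + 9y - 18z = -54.
sin θ = |n·v| / (|n||v|) = |63| / (√1701 · √59) = 0.19887.
θ ≈ 11.5°.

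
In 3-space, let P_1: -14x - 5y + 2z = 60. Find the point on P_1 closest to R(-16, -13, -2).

(-2, -8, -4)

Foot = R − λn with λ = (n·R − d)/|n|² = (285 − 60)/225 = 1.
Foot = (-16, -13, -2) − 1·(-14, -5, 2) = (-2, -8, -4).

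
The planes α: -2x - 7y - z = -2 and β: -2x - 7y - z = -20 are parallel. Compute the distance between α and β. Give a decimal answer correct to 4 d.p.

2.4495

Same normal n = (-2, -7, -1) with |n| = √54; distance = |-2 − (-20)| / |n| = 18/√54 ≈ 2.4495.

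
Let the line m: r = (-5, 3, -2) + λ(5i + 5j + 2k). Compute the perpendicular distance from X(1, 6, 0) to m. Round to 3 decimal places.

Taking (-5, 3, -2) on m with direction v = (5, 5, 2): w = X − (-5, 3, -2) = (6, 3, 2), and w × v = (-4, -2, 15).
Distance = |w × v| / |v| = √245 / √54 ≈ 2.130.

2.130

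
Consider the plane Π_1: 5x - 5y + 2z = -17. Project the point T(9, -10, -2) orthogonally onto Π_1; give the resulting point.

Foot = T − λn with λ = (n·T − d)/|n|² = (91 − (-17))/54 = 2.
Foot = (9, -10, -2) − 2·(5, -5, 2) = (-1, 0, -6).

(-1, 0, -6)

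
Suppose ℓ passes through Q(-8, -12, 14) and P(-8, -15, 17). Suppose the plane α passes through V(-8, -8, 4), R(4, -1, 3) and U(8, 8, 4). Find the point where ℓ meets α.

A direction vector for ℓ is P − Q = (0, -3, 3).
VR = (12, 7, -1), VU = (16, 16, 0); a normal to α is VR × VU = (16, -16, 80).
Using V: α has equation 16x - 16y + 80z = 320.
Substitute r = (-8, -12, 14) + t(0, -3, 3) into the plane: 1184 + 288t = 320, so t = -3.
Intersection: (-8, -12, 14) + (-3)·(0, -3, 3) = (-8, -3, 5).

(-8, -3, 5)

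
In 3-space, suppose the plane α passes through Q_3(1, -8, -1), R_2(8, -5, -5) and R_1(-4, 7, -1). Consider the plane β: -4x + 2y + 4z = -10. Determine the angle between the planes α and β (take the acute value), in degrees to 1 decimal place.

Q_3R_2 = (7, 3, -4), Q_3R_1 = (-5, 15, 0); a normal to α is Q_3R_2 × Q_3R_1 = (60, 20, 120).
Using Q_3: α has equation 60x + 20y + 120z = -220.
cos θ = |n₁·n₂| / (|n₁||n₂|) = |280| / (√18400 · √36).
θ = arccos(0.34403) ≈ 69.9°.

69.9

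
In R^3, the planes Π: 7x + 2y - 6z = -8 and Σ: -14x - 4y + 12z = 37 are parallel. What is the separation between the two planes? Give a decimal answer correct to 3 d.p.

Rescale Σ by 1/(-2): 7x + 2y - 6z = -37/2. Then distance = |-8 − (-37/2)| / √89 ≈ 1.113.

1.113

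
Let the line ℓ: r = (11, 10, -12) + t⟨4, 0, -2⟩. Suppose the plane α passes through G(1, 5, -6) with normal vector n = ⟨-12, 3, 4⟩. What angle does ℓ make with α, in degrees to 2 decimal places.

α: n·r = n·G gives -12x + 3y + 4z = -21.
sin θ = |n·v| / (|n||v|) = |-56| / (√169 · √20) = 0.96323.
θ ≈ 74.41°.

74.41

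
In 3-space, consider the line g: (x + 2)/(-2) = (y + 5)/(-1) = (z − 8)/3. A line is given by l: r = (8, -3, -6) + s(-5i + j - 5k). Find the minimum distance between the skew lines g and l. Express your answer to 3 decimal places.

g has direction (-2, -1, 3) through (-2, -5, 8).
Common perpendicular direction n = (-2, -1, 3) × (-5, 1, -5) = (2, -25, -7).
With w = (8, -3, -6) − (-2, -5, 8) = (10, 2, -14), w · n = 68.
Distance = |w · n| / |n| = |68| / √678 ≈ 2.612.

2.612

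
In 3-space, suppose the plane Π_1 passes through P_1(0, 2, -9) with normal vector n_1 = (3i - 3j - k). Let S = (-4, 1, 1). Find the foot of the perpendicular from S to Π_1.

Π_1: n_1·r = n_1·P_1 gives 3x - 3y - z = 3.
Foot = S − λn with λ = (n·S − d)/|n|² = (-16 − 3)/19 = -1.
Foot = (-4, 1, 1) − (-1)·(3, -3, -1) = (-1, -2, 0).

(-1, -2, 0)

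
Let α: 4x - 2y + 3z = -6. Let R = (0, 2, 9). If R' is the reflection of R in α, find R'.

λ = (n·R − d)/|n|² = (23 − (-6))/29 = 1.
Reflection = R − 2λn = (0, 2, 9) − 2·(4, -2, 3) = (-8, 6, 3).

(-8, 6, 3)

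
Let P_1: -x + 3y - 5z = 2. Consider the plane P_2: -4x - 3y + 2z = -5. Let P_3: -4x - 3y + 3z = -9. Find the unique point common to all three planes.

Solving the 3×3 linear system -x + 3y - 5z = 2, -4x - 3y + 2z = -5, -4x - 3y + 3z = -9 (e.g. by elimination or Cramer's rule, determinant = 15) gives (3, -5, -4).

(3, -5, -4)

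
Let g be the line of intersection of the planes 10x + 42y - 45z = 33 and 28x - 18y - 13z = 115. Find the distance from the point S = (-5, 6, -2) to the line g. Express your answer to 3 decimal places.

10.501

Direction of g: (10, 42, -45) × (28, -18, -13) = (-1356, -1130, -1356).
A point on g: solving the two plane equations with x = -3 gives (-3, -6, -7).
Taking (-3, -6, -7) on g with direction v = (-1356, -1130, -1356): w = S − (-3, -6, -7) = (-2, 12, 5), and w × v = (-10622, -9492, 18532).
Distance = |w × v| / |v| = √546359972 / √4954372 ≈ 10.501.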